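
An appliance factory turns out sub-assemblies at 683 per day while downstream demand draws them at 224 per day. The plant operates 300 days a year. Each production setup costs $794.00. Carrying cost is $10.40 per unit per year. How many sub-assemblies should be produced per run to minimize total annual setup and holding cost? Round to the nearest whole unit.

Annual demand D = 224 × 300 = 67,200.
Production build-up factor (1 − d/p) = 1 − 224/683 = 0.6720.
Q* = √(2DS / (H(1 − d/p))) = √(2 × 67,200 × 794 / (10.4 × 0.6720)).
= √(106,713,600 / 6.9892) ≈ 3907.484.

Q* ≈ 3,907 sub-assemblies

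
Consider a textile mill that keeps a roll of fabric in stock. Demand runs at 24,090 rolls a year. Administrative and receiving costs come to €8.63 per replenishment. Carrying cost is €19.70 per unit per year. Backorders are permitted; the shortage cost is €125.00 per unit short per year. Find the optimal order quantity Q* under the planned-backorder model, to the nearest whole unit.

With planned backorders, Q* = √(2DS/H) · √((H+B)/B).
√(2DS/H) = √(2 × 24,090 × 8.63 / 19.7) = 145.280.
√((H+B)/B) = √((19.7+125)/125) = 1.0759.
Q* ≈ 156.309.

Q* ≈ 156 rolls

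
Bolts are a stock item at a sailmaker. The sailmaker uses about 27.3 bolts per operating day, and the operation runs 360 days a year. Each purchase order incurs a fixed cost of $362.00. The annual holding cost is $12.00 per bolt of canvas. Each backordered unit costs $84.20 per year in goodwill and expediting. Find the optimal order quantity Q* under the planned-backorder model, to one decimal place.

Annual demand D = 27.3 × 360 = 9,828.
With planned backorders, Q* = √(2DS/H) · √((H+B)/B).
√(2DS/H) = √(2 × 9,828 × 362 / 12) = 770.036.
√((H+B)/B) = √((12+84.2)/84.2) = 1.0689.
Q* ≈ 823.081.

Q* ≈ 823.1 bolts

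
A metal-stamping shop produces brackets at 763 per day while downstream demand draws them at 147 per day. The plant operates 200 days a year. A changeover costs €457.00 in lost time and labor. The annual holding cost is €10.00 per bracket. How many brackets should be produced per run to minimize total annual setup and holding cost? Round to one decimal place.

Q* ≈ 1,824.4 brackets

Annual demand D = 147 × 200 = 29,400.
Production build-up factor (1 − d/p) = 1 − 147/763 = 0.8073.
Q* = √(2DS / (H(1 − d/p))) = √(2 × 29,400 × 457 / (10 × 0.8073)).
= √(26,871,600 / 8.0734) ≈ 1824.394.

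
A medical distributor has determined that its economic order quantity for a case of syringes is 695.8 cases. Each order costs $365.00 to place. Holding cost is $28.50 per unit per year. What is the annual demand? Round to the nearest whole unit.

D ≈ 18,901 cases per year

Squaring Q* = √(2DS/H) gives Q*² = 2DS/H.
From Q* = √(2DS/H): D = Q*²H / (2S) = 695.8² × 28.5 / (2 × 365) = 18901.264.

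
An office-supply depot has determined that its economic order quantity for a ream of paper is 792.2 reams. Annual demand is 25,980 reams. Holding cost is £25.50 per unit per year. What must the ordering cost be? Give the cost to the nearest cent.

Squaring Q* = √(2DS/H) gives Q*² = 2DS/H.
From Q* = √(2DS/H): S = Q*²H / (2D) = 792.2² × 25.5 / (2 × 25,980) = 307.9929.

S ≈ £307.99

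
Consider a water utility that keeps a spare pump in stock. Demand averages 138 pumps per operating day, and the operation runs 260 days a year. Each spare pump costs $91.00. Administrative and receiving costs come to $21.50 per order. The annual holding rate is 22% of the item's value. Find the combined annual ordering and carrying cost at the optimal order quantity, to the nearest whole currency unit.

Annual demand D = 138 × 260 = 35,880.
Holding cost H = 0.22 × $91.00 = $20.0200 per unit per year.
The optimal lot size = √(2DS/H) = √(2 × 35,880 × 21.5 / 20.02) ≈ 277.61.
At Q*, ordering cost (D/Q*)S equals holding cost (Q*/2)H, each = √(DSH/2).
Minimum total = √(2DSH) = √(2 × 35,880 × 21.5 × 20.02) ≈ 5557.666.

TC* ≈ $5,558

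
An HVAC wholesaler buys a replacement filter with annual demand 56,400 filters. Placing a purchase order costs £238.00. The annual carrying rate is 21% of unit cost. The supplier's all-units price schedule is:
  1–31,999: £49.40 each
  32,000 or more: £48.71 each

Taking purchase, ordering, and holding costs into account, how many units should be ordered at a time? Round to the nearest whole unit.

Q* ≈ 1,609 filters

Holding cost per unit per year at price C is H = 0.21·C.
For each price level, check whether its EOQ is feasible; otherwise the best quantity at that price is the breakpoint.
EOQ at £49.40 = 1608.7 (feasible in tier 1): TC = 56,400×£49.40 + (56,400/1608.7)×238 + (1608.7/2)×0.21×£49.40 = £2,802,848.46.
EOQ at £48.71 = 1620.0 < 32000, so use break Q=32000: TC = 56,400×£48.71 + (56,400/32000.0)×238 + (32000.0/2)×0.21×£48.71 = £2,911,329.08.
Lowest total cost is £2,802,848.46 at Q = 1608.7.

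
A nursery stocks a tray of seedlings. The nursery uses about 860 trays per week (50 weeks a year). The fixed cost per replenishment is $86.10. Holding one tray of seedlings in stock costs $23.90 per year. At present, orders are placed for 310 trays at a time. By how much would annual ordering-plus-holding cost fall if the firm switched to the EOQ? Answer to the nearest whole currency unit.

Annual demand D = 860 × 50 = 43,000.
EOQ = √(2DS/H) = √(2 × 43,000 × 86.1 / 23.9) ≈ 556.61.
Cost at Q* = (D/Q*)S + (Q*/2)H = √(2DSH) ≈ $13,303.00.
Cost at Q = 310: (43,000/310)×86.1 + (310/2)×23.9 = $11,942.90 + $3,704.50 = $15,647.40.
Excess = $15,647.40 − $13,303.00 = $2,344.40.

Extra cost ≈ $2,344 per year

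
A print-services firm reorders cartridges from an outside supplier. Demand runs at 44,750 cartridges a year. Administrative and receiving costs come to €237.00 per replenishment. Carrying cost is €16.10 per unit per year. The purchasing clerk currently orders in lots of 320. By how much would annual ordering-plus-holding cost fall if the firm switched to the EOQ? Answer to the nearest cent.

EOQ = √(2DS/H) = √(2 × 44,750 × 237 / 16.1) ≈ 1147.82.
Cost at Q* = (D/Q*)S + (Q*/2)H = √(2DSH) ≈ €18,479.86.
Cost at Q = 320: (44,750/320)×237 + (320/2)×16.1 = €33,142.97 + €2,576.00 = €35,718.97.
Excess = €35,718.97 − €18,479.86 = €17,239.11.

Extra cost ≈ €17,239.11 per year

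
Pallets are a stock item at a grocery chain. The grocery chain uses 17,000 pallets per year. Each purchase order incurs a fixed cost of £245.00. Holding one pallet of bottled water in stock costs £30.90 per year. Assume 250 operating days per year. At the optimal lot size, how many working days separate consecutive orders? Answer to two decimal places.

The optimal lot size = √(2DS/H) = √(2 × 17,000 × 245 / 30.9) ≈ 519.21.
Cycle time = Q*/D × 250 = 519.21 / 17,000 × 250 ≈ 7.635 days.

T ≈ 7.64 days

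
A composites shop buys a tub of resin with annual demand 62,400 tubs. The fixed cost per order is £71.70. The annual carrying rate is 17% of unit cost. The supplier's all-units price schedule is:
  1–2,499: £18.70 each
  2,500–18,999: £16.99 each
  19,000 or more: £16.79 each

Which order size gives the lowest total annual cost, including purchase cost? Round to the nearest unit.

Holding cost per unit per year at price C is H = 0.17·C.
Evaluate total cost at each tier's feasible EOQ or, if the EOQ is below the tier, at the tier's minimum quantity.
EOQ at £18.70 = 1677.7 (feasible in tier 1): TC = 62,400×£18.70 + (62,400/1677.7)×71.7 + (1677.7/2)×0.17×£18.70 = £1,172,213.50.
EOQ at £16.99 = 1760.1 < 2500, so use break Q=2500: TC = 62,400×£16.99 + (62,400/2500.0)×71.7 + (2500.0/2)×0.17×£16.99 = £1,065,576.01.
EOQ at £16.79 = 1770.6 < 19000, so use break Q=19000: TC = 62,400×£16.79 + (62,400/19000.0)×71.7 + (19000.0/2)×0.17×£16.79 = £1,075,047.33.
Lowest total cost is £1,065,576.01 at Q = 2500.0.

Q* ≈ 2,500 tubs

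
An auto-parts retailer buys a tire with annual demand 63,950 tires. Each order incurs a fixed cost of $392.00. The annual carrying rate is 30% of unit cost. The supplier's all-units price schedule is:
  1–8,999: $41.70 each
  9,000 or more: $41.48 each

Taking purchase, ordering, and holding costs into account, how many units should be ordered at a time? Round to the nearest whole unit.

Holding cost per unit per year at price C is H = 0.30·C.
Evaluate total cost at each tier's feasible EOQ or, if the EOQ is below the tier, at the tier's minimum quantity.
EOQ at $41.70 = 2001.9 (feasible in tier 1): TC = 63,950×$41.70 + (63,950/2001.9)×392 + (2001.9/2)×0.30×$41.70 = $2,691,759.19.
EOQ at $41.48 = 2007.2 < 9000, so use break Q=9000: TC = 63,950×$41.48 + (63,950/9000.0)×392 + (9000.0/2)×0.30×$41.48 = $2,711,429.38.
Lowest total cost is $2,691,759.19 at Q = 2001.9.

Q* ≈ 2,002 tires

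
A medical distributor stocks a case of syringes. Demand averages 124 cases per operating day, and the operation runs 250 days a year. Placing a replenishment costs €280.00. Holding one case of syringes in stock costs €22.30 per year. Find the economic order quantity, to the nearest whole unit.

Q* ≈ 882 cases

Annual demand D = 124 × 250 = 31,000.
EOQ = √(2DS / H) = √(2 × 31,000 × 280 / 22.3).
= √(17,360,000 / 22.3) = √778,475.3363 ≈ 882.312.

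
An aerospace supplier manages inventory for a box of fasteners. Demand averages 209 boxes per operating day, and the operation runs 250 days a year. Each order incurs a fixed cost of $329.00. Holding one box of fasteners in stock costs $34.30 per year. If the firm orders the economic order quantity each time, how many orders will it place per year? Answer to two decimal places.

N ≈ 52.19 orders per year

Annual demand D = 209 × 250 = 52,250.
The optimal lot size = √(2DS/H) = √(2 × 52,250 × 329 / 34.3) ≈ 1001.17.
Orders per year = D / Q* = 52,250 / 1001.17 ≈ 52.189.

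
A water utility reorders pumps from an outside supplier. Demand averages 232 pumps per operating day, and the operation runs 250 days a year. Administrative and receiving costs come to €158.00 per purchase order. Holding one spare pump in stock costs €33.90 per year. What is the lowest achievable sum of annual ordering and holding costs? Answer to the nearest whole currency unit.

Annual demand D = 232 × 250 = 58,000.
Q* = √(2DS/H) = √(2 × 58,000 × 158 / 33.9) ≈ 735.29.
At the optimum the two cost components are equal, so total cost = 2·(Q*/2)H = Q*·H.
Minimum total = √(2DSH) = √(2 × 58,000 × 158 × 33.9) ≈ 24926.275.

TC* ≈ €24,926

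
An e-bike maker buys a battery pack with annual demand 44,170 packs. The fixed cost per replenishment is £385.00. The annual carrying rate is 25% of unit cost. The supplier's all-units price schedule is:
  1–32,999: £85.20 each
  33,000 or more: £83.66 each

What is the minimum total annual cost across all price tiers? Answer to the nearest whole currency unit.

TC* ≈ £3,790,199

Holding cost per unit per year at price C is H = 0.25·C.
Candidates are each tier's EOQ (if it falls in that tier) and each price-break quantity.
EOQ at £85.20 = 1263.6 (feasible in tier 1): TC = 44,170×£85.20 + (44,170/1263.6)×385 + (1263.6/2)×0.25×£85.20 = £3,790,199.28.
EOQ at £83.66 = 1275.2 < 33000, so use break Q=33000: TC = 44,170×£83.66 + (44,170/33000.0)×385 + (33000.0/2)×0.25×£83.66 = £4,040,875.02.
Lowest total cost among the candidates is at Q = 1263.6.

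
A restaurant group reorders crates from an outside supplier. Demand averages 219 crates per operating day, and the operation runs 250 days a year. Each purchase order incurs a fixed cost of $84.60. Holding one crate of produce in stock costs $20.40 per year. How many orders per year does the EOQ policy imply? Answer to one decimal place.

N ≈ 81.2 orders per year

Annual demand D = 219 × 250 = 54,750.
EOQ = √(2DS/H) = √(2 × 54,750 × 84.6 / 20.4) ≈ 673.87.
Orders per year = D / Q* = 54,750 / 673.87 ≈ 81.247.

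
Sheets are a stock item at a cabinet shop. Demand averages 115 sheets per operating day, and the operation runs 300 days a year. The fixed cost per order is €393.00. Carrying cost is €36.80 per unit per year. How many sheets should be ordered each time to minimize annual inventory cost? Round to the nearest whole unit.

Annual demand D = 115 × 300 = 34,500.
EOQ = √(2DS / H) = √(2 × 34,500 × 393 / 36.8).
= √(27,117,000 / 36.8) = √736,875 ≈ 858.414.

Q* ≈ 858 sheets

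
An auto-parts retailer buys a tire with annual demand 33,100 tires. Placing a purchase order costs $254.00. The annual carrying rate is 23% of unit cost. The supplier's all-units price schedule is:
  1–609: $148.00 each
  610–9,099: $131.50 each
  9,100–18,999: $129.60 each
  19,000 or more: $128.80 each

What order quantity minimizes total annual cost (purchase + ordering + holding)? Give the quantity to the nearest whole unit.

Holding cost per unit per year at price C is H = 0.23·C.
Evaluate total cost at each tier's feasible EOQ or, if the EOQ is below the tier, at the tier's minimum quantity.
Tier 1 ($148.00): EOQ = 702.8 exceeds tier's upper bound 609, so this tier is dominated.
EOQ at $131.50 = 745.6 (feasible in tier 2): TC = 33,100×$131.50 + (33,100/745.6)×254 + (745.6/2)×0.23×$131.50 = $4,375,201.36.
EOQ at $129.60 = 751.1 < 9100, so use break Q=9100: TC = 33,100×$129.60 + (33,100/9100.0)×254 + (9100.0/2)×0.23×$129.60 = $4,426,310.29.
EOQ at $128.80 = 753.4 < 19000, so use break Q=19000: TC = 33,100×$128.80 + (33,100/19000.0)×254 + (19000.0/2)×0.23×$128.80 = $4,545,150.49.
Lowest total cost is $4,375,201.36 at Q = 745.6.

Q* ≈ 746 tires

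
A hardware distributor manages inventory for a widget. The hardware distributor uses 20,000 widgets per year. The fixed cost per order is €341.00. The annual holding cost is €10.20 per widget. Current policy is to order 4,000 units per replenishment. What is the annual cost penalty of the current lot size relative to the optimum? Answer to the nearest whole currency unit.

Extra cost ≈ €10,310 per year

EOQ = √(2DS/H) = √(2 × 20,000 × 341 / 10.2) ≈ 1156.40.
Cost at Q* = (D/Q*)S + (Q*/2)H = √(2DSH) ≈ €11,795.25.
Cost at Q = 4,000: (20,000/4,000)×341 + (4,000/2)×10.2 = €1,705.00 + €20,400.00 = €22,105.00.
Excess = €22,105.00 − €11,795.25 = €10,309.75.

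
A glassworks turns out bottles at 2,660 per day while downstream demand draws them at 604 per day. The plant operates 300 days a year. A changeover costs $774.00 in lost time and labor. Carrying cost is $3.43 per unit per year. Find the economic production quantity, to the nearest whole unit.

Annual demand D = 604 × 300 = 181,200.
Production build-up factor (1 − d/p) = 1 − 604/2,660 = 0.7729.
Q* = √(2DS / (H(1 − d/p))) = √(2 × 181,200 × 774 / (3.43 × 0.7729)).
= √(280,497,600 / 2.6512) ≈ 10286.006.

Q* ≈ 10,286 bottles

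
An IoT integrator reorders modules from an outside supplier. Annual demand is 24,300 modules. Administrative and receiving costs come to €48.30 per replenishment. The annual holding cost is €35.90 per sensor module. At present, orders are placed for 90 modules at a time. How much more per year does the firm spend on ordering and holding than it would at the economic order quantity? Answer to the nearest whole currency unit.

EOQ = √(2DS/H) = √(2 × 24,300 × 48.3 / 35.9) ≈ 255.71.
Cost at Q* = (D/Q*)S + (Q*/2)H = √(2DSH) ≈ €9,179.92.
Cost at Q = 90: (24,300/90)×48.3 + (90/2)×35.9 = €13,041.00 + €1,615.50 = €14,656.50.
Excess = €14,656.50 − €9,179.92 = €5,476.58.

Extra cost ≈ €5,477 per year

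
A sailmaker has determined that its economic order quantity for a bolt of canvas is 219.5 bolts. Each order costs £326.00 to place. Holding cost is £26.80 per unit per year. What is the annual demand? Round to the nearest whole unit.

D ≈ 1,980 bolts per year

Invert the EOQ relation Q*² = 2DS/H.
From Q* = √(2DS/H): D = Q*²H / (2S) = 219.5² × 26.8 / (2 × 326) = 1980.415.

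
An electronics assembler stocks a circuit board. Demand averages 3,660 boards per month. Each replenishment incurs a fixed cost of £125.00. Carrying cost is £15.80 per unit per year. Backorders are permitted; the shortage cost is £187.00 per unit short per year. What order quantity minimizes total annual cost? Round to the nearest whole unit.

Q* ≈ 868 boards

Annual demand D = 3,660 × 12 = 43,920.
With planned backorders, Q* = √(2DS/H) · √((H+B)/B).
√(2DS/H) = √(2 × 43,920 × 125 / 15.8) = 833.629.
√((H+B)/B) = √((15.8+187)/187) = 1.0414.
Q* ≈ 868.132.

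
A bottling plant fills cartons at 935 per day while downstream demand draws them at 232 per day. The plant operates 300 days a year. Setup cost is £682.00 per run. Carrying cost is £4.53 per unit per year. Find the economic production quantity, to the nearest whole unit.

Annual demand D = 232 × 300 = 69,600.
Production build-up factor (1 − d/p) = 1 − 232/935 = 0.7519.
Q* = √(2DS / (H(1 − d/p))) = √(2 × 69,600 × 682 / (4.53 × 0.7519)).
= √(94,934,400 / 3.406) ≈ 5279.476.

Q* ≈ 5,279 cartons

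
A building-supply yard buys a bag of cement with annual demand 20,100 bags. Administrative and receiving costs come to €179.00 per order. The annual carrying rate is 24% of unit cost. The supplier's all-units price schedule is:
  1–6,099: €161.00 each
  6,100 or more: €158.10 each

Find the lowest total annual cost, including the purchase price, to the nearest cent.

Holding cost per unit per year at price C is H = 0.24·C.
Candidates are each tier's EOQ (if it falls in that tier) and each price-break quantity.
EOQ at €161.00 = 431.5 (feasible in tier 1): TC = 20,100×€161.00 + (20,100/431.5)×179 + (431.5/2)×0.24×€161.00 = €3,252,774.70.
EOQ at €158.10 = 435.5 < 6100, so use break Q=6100: TC = 20,100×€158.10 + (20,100/6100.0)×179 + (6100.0/2)×0.24×€158.10 = €3,294,129.02.
Lowest total cost among the candidates is at Q = 431.5.

TC* ≈ €3,252,774.70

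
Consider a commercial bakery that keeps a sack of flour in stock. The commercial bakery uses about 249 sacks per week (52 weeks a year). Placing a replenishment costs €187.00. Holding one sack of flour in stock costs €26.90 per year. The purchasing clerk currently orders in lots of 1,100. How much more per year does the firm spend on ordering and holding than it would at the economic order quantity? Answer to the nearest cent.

Annual demand D = 249 × 52 = 12,948.
EOQ = √(2DS/H) = √(2 × 12,948 × 187 / 26.9) ≈ 424.29.
Cost at Q* = (D/Q*)S + (Q*/2)H = √(2DSH) ≈ €11,413.35.
Cost at Q = 1,100: (12,948/1,100)×187 + (1,100/2)×26.9 = €2,201.16 + €14,795.00 = €16,996.16.
Excess = €16,996.16 − €11,413.35 = €5,582.81.

Extra cost ≈ €5,582.81 per year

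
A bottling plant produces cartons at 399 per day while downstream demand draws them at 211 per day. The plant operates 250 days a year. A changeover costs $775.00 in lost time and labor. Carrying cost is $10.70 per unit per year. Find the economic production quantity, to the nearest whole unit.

Q* ≈ 4,027 cartons

Annual demand D = 211 × 250 = 52,750.
Production build-up factor (1 − d/p) = 1 − 211/399 = 0.4712.
Q* = √(2DS / (H(1 − d/p))) = √(2 × 52,750 × 775 / (10.7 × 0.4712)).
= √(81,762,500 / 5.0416) ≈ 4027.103.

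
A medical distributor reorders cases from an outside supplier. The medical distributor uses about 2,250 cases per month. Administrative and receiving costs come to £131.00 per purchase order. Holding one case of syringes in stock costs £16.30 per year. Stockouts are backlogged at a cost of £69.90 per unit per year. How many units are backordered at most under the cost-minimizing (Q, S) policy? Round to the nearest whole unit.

S* ≈ 138 cases

Annual demand D = 2,250 × 12 = 27,000.
With planned backorders, Q* = √(2DS/H) · √((H+B)/B).
√(2DS/H) = √(2 × 27,000 × 131 / 16.3) = 658.777.
√((H+B)/B) = √((16.3+69.9)/69.9) = 1.1105.
Q* ≈ 731.566.
S* = Q* · H/(H+B) = 731.566 × 16.3/86.2 ≈ 138.336.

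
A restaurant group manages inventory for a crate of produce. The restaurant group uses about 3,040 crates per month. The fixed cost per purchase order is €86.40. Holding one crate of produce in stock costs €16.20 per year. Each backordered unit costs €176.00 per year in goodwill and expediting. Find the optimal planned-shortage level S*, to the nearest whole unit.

Annual demand D = 3,040 × 12 = 36,480.
With planned backorders, Q* = √(2DS/H) · √((H+B)/B).
√(2DS/H) = √(2 × 36,480 × 86.4 / 16.2) = 623.795.
√((H+B)/B) = √((16.2+176)/176) = 1.0450.
Q* ≈ 651.872.
S* = Q* · H/(H+B) = 651.872 × 16.2/192.2 ≈ 54.944.

S* ≈ 55 crates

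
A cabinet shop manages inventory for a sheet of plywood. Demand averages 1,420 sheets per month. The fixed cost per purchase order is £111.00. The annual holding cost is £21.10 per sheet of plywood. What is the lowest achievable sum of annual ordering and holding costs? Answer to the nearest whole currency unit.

Annual demand D = 1,420 × 12 = 17,040.
EOQ = √(2DS/H) = √(2 × 17,040 × 111 / 21.1) ≈ 423.42.
At the optimum the two cost components are equal, so total cost = 2·(Q*/2)H = Q*·H.
Minimum total = √(2DSH) = √(2 × 17,040 × 111 × 21.1) ≈ 8934.135.

TC* ≈ £8,934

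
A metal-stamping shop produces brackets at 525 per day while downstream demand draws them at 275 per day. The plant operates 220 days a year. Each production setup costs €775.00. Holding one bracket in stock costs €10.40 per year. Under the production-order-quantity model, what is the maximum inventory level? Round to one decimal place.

I_max ≈ 2,072.1 brackets

Annual demand D = 275 × 220 = 60,500.
Production build-up factor (1 − d/p) = 1 − 275/525 = 0.4762.
Q* = √(2DS / (H(1 − d/p))) = √(2 × 60,500 × 775 / (10.4 × 0.4762)).
= √(93,775,000 / 4.9524) ≈ 4351.475.
Maximum inventory = Q*(1 − d/p) = 4351.475 × 0.4762 ≈ 2072.131.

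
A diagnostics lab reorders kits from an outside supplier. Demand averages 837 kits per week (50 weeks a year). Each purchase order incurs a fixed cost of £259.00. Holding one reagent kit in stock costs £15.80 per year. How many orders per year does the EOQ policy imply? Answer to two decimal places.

N ≈ 35.73 orders per year

Annual demand D = 837 × 50 = 41,850.
EOQ = √(2DS/H) = √(2 × 41,850 × 259 / 15.8) ≈ 1171.34.
Orders per year = D / Q* = 41,850 / 1171.34 ≈ 35.728.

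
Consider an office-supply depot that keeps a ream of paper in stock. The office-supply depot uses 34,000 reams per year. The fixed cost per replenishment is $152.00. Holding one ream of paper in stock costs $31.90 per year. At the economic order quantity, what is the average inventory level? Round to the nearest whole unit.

EOQ = √(2DS/H) = √(2 × 34,000 × 152 / 31.9) ≈ 569.22.
Average inventory = Q*/2 ≈ 569.22 / 2 = 284.610.

Average inventory ≈ 285 reams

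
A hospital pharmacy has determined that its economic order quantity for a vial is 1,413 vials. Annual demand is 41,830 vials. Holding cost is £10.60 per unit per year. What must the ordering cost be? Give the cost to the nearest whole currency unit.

The basic EOQ model gives Q* = √(2DS/H); rearrange for the unknown.
From Q* = √(2DS/H): S = Q*²H / (2D) = 1,413² × 10.6 / (2 × 41,830) = 252.9719.

S ≈ £253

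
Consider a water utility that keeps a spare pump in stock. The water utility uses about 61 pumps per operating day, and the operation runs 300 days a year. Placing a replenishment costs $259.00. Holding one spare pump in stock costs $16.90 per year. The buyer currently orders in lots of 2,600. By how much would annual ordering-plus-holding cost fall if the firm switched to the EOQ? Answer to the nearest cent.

Extra cost ≈ $11,135.87 per year

Annual demand D = 61 × 300 = 18,300.
EOQ = √(2DS/H) = √(2 × 18,300 × 259 / 16.9) ≈ 748.94.
Cost at Q* = (D/Q*)S + (Q*/2)H = √(2DSH) ≈ $12,657.09.
Cost at Q = 2,600: (18,300/2,600)×259 + (2,600/2)×16.9 = $1,822.96 + $21,970.00 = $23,792.96.
Excess = $23,792.96 − $12,657.09 = $11,135.87.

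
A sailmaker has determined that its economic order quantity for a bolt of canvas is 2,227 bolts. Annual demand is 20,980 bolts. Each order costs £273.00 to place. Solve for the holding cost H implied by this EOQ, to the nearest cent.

H ≈ £2.31

Invert the EOQ relation Q*² = 2DS/H.
From Q* = √(2DS/H): H = 2DS / Q*² = 2 × 20,980 × 273 / 2,227² = 2.3097.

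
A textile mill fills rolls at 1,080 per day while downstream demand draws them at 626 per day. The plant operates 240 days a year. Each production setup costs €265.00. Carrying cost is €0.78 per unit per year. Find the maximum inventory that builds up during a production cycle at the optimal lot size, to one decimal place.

Annual demand D = 626 × 240 = 150,240.
Production build-up factor (1 − d/p) = 1 − 626/1,080 = 0.4204.
Q* = √(2DS / (H(1 − d/p))) = √(2 × 150,240 × 265 / (0.78 × 0.4204)).
= √(79,627,200 / 0.3279) ≈ 15583.585.
Maximum inventory = Q*(1 − d/p) = 15583.585 × 0.4204 ≈ 6550.877.

I_max ≈ 6,550.9 rolls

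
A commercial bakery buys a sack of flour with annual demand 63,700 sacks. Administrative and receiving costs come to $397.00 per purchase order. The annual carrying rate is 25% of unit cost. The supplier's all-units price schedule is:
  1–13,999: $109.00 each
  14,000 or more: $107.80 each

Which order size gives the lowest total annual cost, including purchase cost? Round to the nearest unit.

Holding cost per unit per year at price C is H = 0.25·C.
For each price level, check whether its EOQ is feasible; otherwise the best quantity at that price is the breakpoint.
EOQ at $109.00 = 1362.4 (feasible in tier 1): TC = 63,700×$109.00 + (63,700/1362.4)×397 + (1362.4/2)×0.25×$109.00 = $6,980,424.72.
EOQ at $107.80 = 1369.9 < 14000, so use break Q=14000: TC = 63,700×$107.80 + (63,700/14000.0)×397 + (14000.0/2)×0.25×$107.80 = $7,057,316.35.
Lowest total cost is $6,980,424.72 at Q = 1362.4.

Q* ≈ 1,362 sacks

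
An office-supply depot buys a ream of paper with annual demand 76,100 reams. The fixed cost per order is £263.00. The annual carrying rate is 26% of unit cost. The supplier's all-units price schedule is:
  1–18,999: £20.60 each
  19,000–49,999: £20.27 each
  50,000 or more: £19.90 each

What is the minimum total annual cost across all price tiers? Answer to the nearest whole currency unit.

Holding cost per unit per year at price C is H = 0.26·C.
Evaluate total cost at each tier's feasible EOQ or, if the EOQ is below the tier, at the tier's minimum quantity.
EOQ at £20.60 = 2733.8 (feasible in tier 1): TC = 76,100×£20.60 + (76,100/2733.8)×263 + (2733.8/2)×0.26×£20.60 = £1,582,302.17.
EOQ at £20.27 = 2756.0 < 19000, so use break Q=19000: TC = 76,100×£20.27 + (76,100/19000.0)×263 + (19000.0/2)×0.26×£20.27 = £1,593,667.28.
EOQ at £19.90 = 2781.5 < 50000, so use break Q=50000: TC = 76,100×£19.90 + (76,100/50000.0)×263 + (50000.0/2)×0.26×£19.90 = £1,644,140.29.
Lowest total cost among the candidates is at Q = 2733.8.

TC* ≈ £1,582,302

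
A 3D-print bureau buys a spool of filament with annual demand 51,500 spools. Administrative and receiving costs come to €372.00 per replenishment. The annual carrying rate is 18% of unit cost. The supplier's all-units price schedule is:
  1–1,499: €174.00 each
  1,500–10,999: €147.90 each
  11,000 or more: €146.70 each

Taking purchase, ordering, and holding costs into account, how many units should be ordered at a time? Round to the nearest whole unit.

Holding cost per unit per year at price C is H = 0.18·C.
Evaluate total cost at each tier's feasible EOQ or, if the EOQ is below the tier, at the tier's minimum quantity.
EOQ at €174.00 = 1106.1 (feasible in tier 1): TC = 51,500×€174.00 + (51,500/1106.1)×372 + (1106.1/2)×0.18×€174.00 = €8,995,641.84.
EOQ at €147.90 = 1199.7 < 1500, so use break Q=1500: TC = 51,500×€147.90 + (51,500/1500.0)×372 + (1500.0/2)×0.18×€147.90 = €7,649,588.50.
EOQ at €146.70 = 1204.6 < 11000, so use break Q=11000: TC = 51,500×€146.70 + (51,500/11000.0)×372 + (11000.0/2)×0.18×€146.70 = €7,702,024.64.
Lowest total cost is €7,649,588.50 at Q = 1500.0.

Q* ≈ 1,500 spools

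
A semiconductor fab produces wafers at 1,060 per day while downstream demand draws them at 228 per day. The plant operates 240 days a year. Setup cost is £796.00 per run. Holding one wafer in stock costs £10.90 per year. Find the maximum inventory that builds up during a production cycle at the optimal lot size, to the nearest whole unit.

Annual demand D = 228 × 240 = 54,720.
Production build-up factor (1 − d/p) = 1 − 228/1,060 = 0.7849.
Q* = √(2DS / (H(1 − d/p))) = √(2 × 54,720 × 796 / (10.9 × 0.7849)).
= √(87,114,240 / 8.5555) ≈ 3190.969.
Maximum inventory = Q*(1 − d/p) = 3190.969 × 0.7849 ≈ 2504.610.

I_max ≈ 2,505 wafers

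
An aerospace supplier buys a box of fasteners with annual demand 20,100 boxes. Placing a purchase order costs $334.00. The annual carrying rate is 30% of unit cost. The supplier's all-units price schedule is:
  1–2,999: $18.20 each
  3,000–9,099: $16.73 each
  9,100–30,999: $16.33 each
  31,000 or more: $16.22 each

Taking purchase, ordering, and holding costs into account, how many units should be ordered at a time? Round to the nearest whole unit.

Holding cost per unit per year at price C is H = 0.30·C.
Evaluate total cost at each tier's feasible EOQ or, if the EOQ is below the tier, at the tier's minimum quantity.
EOQ at $18.20 = 1568.2 (feasible in tier 1): TC = 20,100×$18.20 + (20,100/1568.2)×334 + (1568.2/2)×0.30×$18.20 = $374,382.15.
EOQ at $16.73 = 1635.6 < 3000, so use break Q=3000: TC = 20,100×$16.73 + (20,100/3000.0)×334 + (3000.0/2)×0.30×$16.73 = $346,039.30.
EOQ at $16.33 = 1655.5 < 9100, so use break Q=9100: TC = 20,100×$16.33 + (20,100/9100.0)×334 + (9100.0/2)×0.30×$16.33 = $351,261.19.
EOQ at $16.22 = 1661.1 < 31000, so use break Q=31000: TC = 20,100×$16.22 + (20,100/31000.0)×334 + (31000.0/2)×0.30×$16.22 = $401,661.56.
Lowest total cost is $346,039.30 at Q = 3000.0.

Q* ≈ 3,000 boxes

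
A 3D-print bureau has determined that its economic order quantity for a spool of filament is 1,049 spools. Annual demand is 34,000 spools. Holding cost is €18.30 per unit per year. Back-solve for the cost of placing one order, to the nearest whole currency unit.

The basic EOQ model gives Q* = √(2DS/H); rearrange for the unknown.
From Q* = √(2DS/H): S = Q*²H / (2D) = 1,049² × 18.3 / (2 × 34,000) = 296.1373.

S ≈ €296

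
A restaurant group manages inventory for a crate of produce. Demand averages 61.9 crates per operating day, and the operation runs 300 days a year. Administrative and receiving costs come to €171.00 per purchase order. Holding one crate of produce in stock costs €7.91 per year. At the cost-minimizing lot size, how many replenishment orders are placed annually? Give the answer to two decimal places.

N ≈ 20.72 orders per year

Annual demand D = 61.9 × 300 = 18,570.
Q* = √(2DS/H) = √(2 × 18,570 × 171 / 7.91) ≈ 896.05.
Orders per year = D / Q* = 18,570 / 896.05 ≈ 20.724.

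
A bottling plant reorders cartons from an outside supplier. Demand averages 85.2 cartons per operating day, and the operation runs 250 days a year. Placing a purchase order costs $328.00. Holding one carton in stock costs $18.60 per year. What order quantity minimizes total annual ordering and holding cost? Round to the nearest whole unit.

Annual demand D = 85.2 × 250 = 21,300.
EOQ = √(2DS / H) = √(2 × 21,300 × 328 / 18.6).
= √(13,972,800 / 18.6) = √751,225.8065 ≈ 866.733.

Q* ≈ 867 cartons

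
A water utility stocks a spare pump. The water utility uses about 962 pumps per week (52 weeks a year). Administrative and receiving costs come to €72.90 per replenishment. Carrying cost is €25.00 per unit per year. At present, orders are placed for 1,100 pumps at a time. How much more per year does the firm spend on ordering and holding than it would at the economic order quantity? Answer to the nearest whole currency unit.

Extra cost ≈ €3,562 per year

Annual demand D = 962 × 52 = 50,024.
EOQ = √(2DS/H) = √(2 × 50,024 × 72.9 / 25) ≈ 540.13.
Cost at Q* = (D/Q*)S + (Q*/2)H = √(2DSH) ≈ €13,503.24.
Cost at Q = 1,100: (50,024/1,100)×72.9 + (1,100/2)×25 = €3,315.23 + €13,750.00 = €17,065.23.
Excess = €17,065.23 − €13,503.24 = €3,561.99.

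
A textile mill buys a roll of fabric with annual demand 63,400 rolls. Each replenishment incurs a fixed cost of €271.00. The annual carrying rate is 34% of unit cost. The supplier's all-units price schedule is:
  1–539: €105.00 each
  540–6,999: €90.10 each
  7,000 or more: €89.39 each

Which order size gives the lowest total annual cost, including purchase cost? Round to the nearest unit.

Q* ≈ 1,059 rolls

Holding cost per unit per year at price C is H = 0.34·C.
Candidates are each tier's EOQ (if it falls in that tier) and each price-break quantity.
Tier 1 (€105.00): EOQ = 981.1 exceeds tier's upper bound 539, so this tier is dominated.
EOQ at €90.10 = 1059.1 (feasible in tier 2): TC = 63,400×€90.10 + (63,400/1059.1)×271 + (1059.1/2)×0.34×€90.10 = €5,744,784.88.
EOQ at €89.39 = 1063.3 < 7000, so use break Q=7000: TC = 63,400×€89.39 + (63,400/7000.0)×271 + (7000.0/2)×0.34×€89.39 = €5,776,154.59.
Lowest total cost is €5,744,784.88 at Q = 1059.1.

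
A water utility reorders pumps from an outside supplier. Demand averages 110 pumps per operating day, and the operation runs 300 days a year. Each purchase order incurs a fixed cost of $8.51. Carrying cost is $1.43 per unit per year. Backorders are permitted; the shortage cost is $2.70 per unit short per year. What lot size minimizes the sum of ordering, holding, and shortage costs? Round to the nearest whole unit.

Q* ≈ 775 pumps

Annual demand D = 110 × 300 = 33,000.
With planned backorders, Q* = √(2DS/H) · √((H+B)/B).
√(2DS/H) = √(2 × 33,000 × 8.51 / 1.43) = 626.713.
√((H+B)/B) = √((1.43+2.7)/2.7) = 1.2368.
Q* ≈ 775.107.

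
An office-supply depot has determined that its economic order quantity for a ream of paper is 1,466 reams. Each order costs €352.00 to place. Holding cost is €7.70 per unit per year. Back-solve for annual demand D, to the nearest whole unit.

The basic EOQ model gives Q* = √(2DS/H); rearrange for the unknown.
From Q* = √(2DS/H): D = Q*²H / (2S) = 1,466² × 7.7 / (2 × 352) = 23506.394.

D ≈ 23,506 reams per year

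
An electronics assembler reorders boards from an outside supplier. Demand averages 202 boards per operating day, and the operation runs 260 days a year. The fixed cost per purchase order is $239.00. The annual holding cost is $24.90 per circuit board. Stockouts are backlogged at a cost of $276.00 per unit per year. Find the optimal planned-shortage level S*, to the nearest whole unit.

Annual demand D = 202 × 260 = 52,520.
With planned backorders, Q* = √(2DS/H) · √((H+B)/B).
√(2DS/H) = √(2 × 52,520 × 239 / 24.9) = 1004.099.
√((H+B)/B) = √((24.9+276)/276) = 1.0441.
Q* ≈ 1048.415.
S* = Q* · H/(H+B) = 1048.415 × 24.9/300.9 ≈ 86.758.

S* ≈ 87 boards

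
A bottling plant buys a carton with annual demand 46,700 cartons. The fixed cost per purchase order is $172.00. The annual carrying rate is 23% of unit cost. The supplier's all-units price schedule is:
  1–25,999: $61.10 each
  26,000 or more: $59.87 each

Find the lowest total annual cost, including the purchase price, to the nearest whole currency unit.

TC* ≈ $2,868,395

Holding cost per unit per year at price C is H = 0.23·C.
Candidates are each tier's EOQ (if it falls in that tier) and each price-break quantity.
EOQ at $61.10 = 1069.2 (feasible in tier 1): TC = 46,700×$61.10 + (46,700/1069.2)×172 + (1069.2/2)×0.23×$61.10 = $2,868,395.27.
EOQ at $59.87 = 1080.1 < 26000, so use break Q=26000: TC = 46,700×$59.87 + (46,700/26000.0)×172 + (26000.0/2)×0.23×$59.87 = $2,975,249.24.
Lowest total cost among the candidates is at Q = 1069.2.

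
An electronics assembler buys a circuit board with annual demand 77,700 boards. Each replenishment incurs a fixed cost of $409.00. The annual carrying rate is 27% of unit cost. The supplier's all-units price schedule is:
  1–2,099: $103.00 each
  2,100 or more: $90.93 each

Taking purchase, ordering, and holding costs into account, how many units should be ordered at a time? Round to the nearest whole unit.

Holding cost per unit per year at price C is H = 0.27·C.
For each price level, check whether its EOQ is feasible; otherwise the best quantity at that price is the breakpoint.
EOQ at $103.00 = 1511.8 (feasible in tier 1): TC = 77,700×$103.00 + (77,700/1511.8)×409 + (1511.8/2)×0.27×$103.00 = $8,045,142.42.
EOQ at $90.93 = 1609.0 < 2100, so use break Q=2100: TC = 77,700×$90.93 + (77,700/2100.0)×409 + (2100.0/2)×0.27×$90.93 = $7,106,172.66.
Lowest total cost is $7,106,172.66 at Q = 2100.0.

Q* ≈ 2,100 boards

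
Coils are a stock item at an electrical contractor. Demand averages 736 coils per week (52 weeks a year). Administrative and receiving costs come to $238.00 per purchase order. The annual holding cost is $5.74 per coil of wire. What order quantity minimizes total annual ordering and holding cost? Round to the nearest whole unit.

Q* ≈ 1,782 coils

Annual demand D = 736 × 52 = 38,272.
EOQ = √(2DS / H) = √(2 × 38,272 × 238 / 5.74).
= √(18,217,472 / 5.74) = √3,173,775.6098 ≈ 1781.509.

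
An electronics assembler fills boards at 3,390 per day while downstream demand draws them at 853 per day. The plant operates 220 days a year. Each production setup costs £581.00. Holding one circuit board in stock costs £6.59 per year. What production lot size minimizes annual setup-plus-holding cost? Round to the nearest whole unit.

Q* ≈ 6,649 boards

Annual demand D = 853 × 220 = 187,660.
Production build-up factor (1 − d/p) = 1 − 853/3,390 = 0.7484.
Q* = √(2DS / (H(1 − d/p))) = √(2 × 187,660 × 581 / (6.59 × 0.7484)).
= √(218,060,920 / 4.9318) ≈ 6649.452.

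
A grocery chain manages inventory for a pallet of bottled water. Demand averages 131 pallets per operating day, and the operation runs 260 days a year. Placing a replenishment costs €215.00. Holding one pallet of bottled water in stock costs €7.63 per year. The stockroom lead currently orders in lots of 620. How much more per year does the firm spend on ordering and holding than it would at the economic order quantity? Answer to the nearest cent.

Extra cost ≈ €3,605.36 per year

Annual demand D = 131 × 260 = 34,060.
EOQ = √(2DS/H) = √(2 × 34,060 × 215 / 7.63) ≈ 1385.46.
Cost at Q* = (D/Q*)S + (Q*/2)H = √(2DSH) ≈ €10,571.07.
Cost at Q = 620: (34,060/620)×215 + (620/2)×7.63 = €11,811.13 + €2,365.30 = €14,176.43.
Excess = €14,176.43 − €10,571.07 = €3,605.36.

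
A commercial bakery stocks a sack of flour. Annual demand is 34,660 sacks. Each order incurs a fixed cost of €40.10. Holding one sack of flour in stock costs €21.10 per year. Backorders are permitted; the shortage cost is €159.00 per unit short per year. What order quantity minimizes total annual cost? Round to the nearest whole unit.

With planned backorders, Q* = √(2DS/H) · √((H+B)/B).
√(2DS/H) = √(2 × 34,660 × 40.1 / 21.1) = 362.961.
√((H+B)/B) = √((21.1+159)/159) = 1.0643.
Q* ≈ 386.295.

Q* ≈ 386 sacks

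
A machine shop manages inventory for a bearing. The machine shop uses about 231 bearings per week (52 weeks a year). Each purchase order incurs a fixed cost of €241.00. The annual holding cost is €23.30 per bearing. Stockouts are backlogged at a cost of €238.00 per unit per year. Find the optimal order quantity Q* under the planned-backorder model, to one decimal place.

Q* ≈ 522.3 bearings

Annual demand D = 231 × 52 = 12,012.
With planned backorders, Q* = √(2DS/H) · √((H+B)/B).
√(2DS/H) = √(2 × 12,012 × 241 / 23.3) = 498.486.
√((H+B)/B) = √((23.3+238)/238) = 1.0478.
Q* ≈ 522.317.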